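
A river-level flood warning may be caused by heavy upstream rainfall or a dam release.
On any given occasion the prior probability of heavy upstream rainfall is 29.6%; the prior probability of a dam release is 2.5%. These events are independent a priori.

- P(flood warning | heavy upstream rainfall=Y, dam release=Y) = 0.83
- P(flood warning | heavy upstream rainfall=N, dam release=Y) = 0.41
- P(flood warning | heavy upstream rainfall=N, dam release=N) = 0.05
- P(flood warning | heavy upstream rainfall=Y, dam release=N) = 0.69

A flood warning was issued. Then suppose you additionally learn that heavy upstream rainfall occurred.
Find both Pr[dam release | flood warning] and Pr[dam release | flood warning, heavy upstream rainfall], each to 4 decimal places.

Pr[dam release | flood warning] ≈ 0.0541; Pr[dam release | flood warning, heavy upstream rainfall] ≈ 0.0299

P(flood warning) = 0.05×0.704×0.975 + 0.41×0.704×0.025 + 0.69×0.296×0.975 + 0.83×0.296×0.025 = 0.034320 + 0.007216 + 0.199134 + 0.006142 = 0.246812
Restricting to configurations with dam release present: 0.007216 + 0.006142 = 0.013358.
So P(dam release | flood warning) = 0.013358/0.246812 ≈ 0.0541.

With the extra evidence:
By total probability over both values of dam release:
  P(flood warning | heavy upstream rainfall) = 0.69×0.975 + 0.83×0.025
        = 0.672750 + 0.020750 = 0.693500
Keeping only the dam release-present terms gives 0.020750, so
  P(dam release | flood warning, heavy upstream rainfall) = 0.020750 / 0.693500 ≈ 0.0299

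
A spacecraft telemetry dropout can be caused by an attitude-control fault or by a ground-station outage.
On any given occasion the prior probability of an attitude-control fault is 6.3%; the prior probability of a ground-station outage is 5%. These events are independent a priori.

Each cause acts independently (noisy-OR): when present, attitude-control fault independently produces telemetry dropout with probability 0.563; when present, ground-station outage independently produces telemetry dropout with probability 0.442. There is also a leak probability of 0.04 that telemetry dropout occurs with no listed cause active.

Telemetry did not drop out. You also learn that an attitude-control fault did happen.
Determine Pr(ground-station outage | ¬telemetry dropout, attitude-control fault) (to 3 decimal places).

Pr(ground-station outage | ¬telemetry dropout, attitude-control fault) ≈ 0.029

Under noisy-OR, P(telemetry dropout | causes) = 1 − (1−0.04)·∏(1−qᵢ) over the active causes.
Sum P(¬telemetry dropout|·) weighted by the priors over both values of ground-station outage:
  P(¬telemetry dropout | attitude-control fault) = 0.41952×0.95 + 0.234092×0.05
        = 0.398544 + 0.011705 = 0.410249
The terms with ground-station outage present sum to 0.011705, so
  P(ground-station outage | ¬telemetry dropout, attitude-control fault) = 0.011705 / 0.410249 ≈ 0.029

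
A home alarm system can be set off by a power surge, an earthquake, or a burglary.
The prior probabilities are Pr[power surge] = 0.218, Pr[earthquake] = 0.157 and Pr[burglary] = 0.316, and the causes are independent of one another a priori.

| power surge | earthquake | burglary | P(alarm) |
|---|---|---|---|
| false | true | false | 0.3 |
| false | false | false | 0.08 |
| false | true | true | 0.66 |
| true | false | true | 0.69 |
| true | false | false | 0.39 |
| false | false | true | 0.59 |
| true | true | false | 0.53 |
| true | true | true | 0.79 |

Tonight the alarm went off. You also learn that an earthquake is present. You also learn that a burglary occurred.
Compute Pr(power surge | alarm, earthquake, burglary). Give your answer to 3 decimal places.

Sum P(alarm|·) weighted by the priors over both values of power surge:
  P(alarm | earthquake, burglary) = 0.66×0.782 + 0.79×0.218
        = 0.516120 + 0.172220 = 0.688340
Configurations with power surge contribute 0.172220, so
  P(power surge | alarm, earthquake, burglary) = 0.172220 / 0.688340 ≈ 0.250

Pr(power surge | alarm, earthquake, burglary) ≈ 0.250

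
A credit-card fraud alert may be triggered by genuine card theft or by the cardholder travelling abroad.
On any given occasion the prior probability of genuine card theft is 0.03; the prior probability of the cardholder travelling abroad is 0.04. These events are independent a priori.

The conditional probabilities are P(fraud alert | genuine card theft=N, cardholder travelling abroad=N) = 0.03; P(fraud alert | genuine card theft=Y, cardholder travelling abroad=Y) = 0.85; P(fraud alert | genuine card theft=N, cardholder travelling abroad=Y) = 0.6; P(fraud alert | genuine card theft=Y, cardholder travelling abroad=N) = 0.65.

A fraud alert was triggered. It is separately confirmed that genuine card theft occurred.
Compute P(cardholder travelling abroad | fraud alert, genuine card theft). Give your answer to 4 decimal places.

Enumerate both values of cardholder travelling abroad and weight by the priors:
  P(fraud alert | genuine card theft) = 0.65×0.96 + 0.85×0.04
        = 0.624000 + 0.034000 = 0.658000
Configurations with cardholder travelling abroad contribute 0.034000, so
  P(cardholder travelling abroad | fraud alert, genuine card theft) = 0.034000 / 0.658000 ≈ 0.0517

P(cardholder travelling abroad | fraud alert, genuine card theft) ≈ 0.0517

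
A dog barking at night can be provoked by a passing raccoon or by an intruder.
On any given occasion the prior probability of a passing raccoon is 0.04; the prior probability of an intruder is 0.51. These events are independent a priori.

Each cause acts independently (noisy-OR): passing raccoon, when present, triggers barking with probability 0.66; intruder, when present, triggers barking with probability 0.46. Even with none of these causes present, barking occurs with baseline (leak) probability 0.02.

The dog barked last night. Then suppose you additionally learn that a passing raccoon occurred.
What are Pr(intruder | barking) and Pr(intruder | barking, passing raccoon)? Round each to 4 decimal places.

Under noisy-OR, P(barking | causes) = 1 − (1−0.02)·∏(1−qᵢ) over the active causes.
Sum P(barking|·) weighted by the priors over the 4 (passing raccoon, intruder) configurations:
  P(barking) = 0.02*0.96*0.49 + 0.4708*0.96*0.51 + 0.6668*0.04*0.49 + 0.820072*0.04*0.51
        = 0.009408 + 0.230504 + 0.013069 + 0.016729 = 0.269710
Keeping only the intruder-present terms gives 0.247233, so
  P(intruder | barking) = 0.247233 / 0.269710 ≈ 0.9167

Now condition on the additional information:
Enumerate both values of intruder and weight by the priors:
  P(barking | passing raccoon) = 0.6668×0.49 + 0.820072×0.51
        = 0.326732 + 0.418237 = 0.744969
Keeping only the intruder-present terms gives 0.418237, so
  P(intruder | barking, passing raccoon) = 0.418237 / 0.744969 ≈ 0.5614

Pr(intruder | barking) ≈ 0.9167; Pr(intruder | barking, passing raccoon) ≈ 0.5614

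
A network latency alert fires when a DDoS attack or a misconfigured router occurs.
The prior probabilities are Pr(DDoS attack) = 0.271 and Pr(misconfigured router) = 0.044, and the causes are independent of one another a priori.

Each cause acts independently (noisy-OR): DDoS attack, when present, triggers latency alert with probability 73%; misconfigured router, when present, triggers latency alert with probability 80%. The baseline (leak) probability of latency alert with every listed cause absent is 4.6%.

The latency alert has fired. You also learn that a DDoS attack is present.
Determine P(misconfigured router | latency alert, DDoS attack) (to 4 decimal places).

Under noisy-OR, P(latency alert | causes) = 1 − (1−0.046)·∏(1−qᵢ) over the active causes.
By total probability over both values of misconfigured router:
  P(latency alert | DDoS attack) = 0.74242*0.956 + 0.948484*0.044
        = 0.709754 + 0.041733 = 0.751487
The terms with misconfigured router present sum to 0.041733, so
  P(misconfigured router | latency alert, DDoS attack) = 0.041733 / 0.751487 ≈ 0.0555

P(misconfigured router | latency alert, DDoS attack) ≈ 0.0555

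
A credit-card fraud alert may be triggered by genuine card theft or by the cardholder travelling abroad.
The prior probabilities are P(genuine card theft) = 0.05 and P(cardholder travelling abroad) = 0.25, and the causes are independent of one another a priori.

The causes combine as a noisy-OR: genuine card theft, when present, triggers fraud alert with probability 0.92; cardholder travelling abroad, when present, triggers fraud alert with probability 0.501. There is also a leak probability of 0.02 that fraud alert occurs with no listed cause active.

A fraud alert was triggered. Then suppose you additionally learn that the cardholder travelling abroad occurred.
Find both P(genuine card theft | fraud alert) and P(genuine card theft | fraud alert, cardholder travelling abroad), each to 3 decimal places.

P(genuine card theft | fraud alert) ≈ 0.256; P(genuine card theft | fraud alert, cardholder travelling abroad) ≈ 0.090

Under noisy-OR, P(fraud alert | causes) = 1 − (1−0.02)·∏(1−qᵢ) over the active causes.
Weight on genuine card theft=true, given the evidence: 0.034560 + 0.012011 = 0.046571
Normalizer over all consistent configurations: 0.02*0.95*0.75 + 0.51098*0.95*0.25 + 0.9216*0.05*0.75 + 0.960878*0.05*0.25 = 0.182179
P(genuine card theft | fraud alert) = 0.046571/0.182179 ≈ 0.256

Now also conditioning on cardholder travelling abroad=true:
P(fraud alert | cardholder travelling abroad) = 0.51098·0.95 + 0.960878·0.05 = 0.485431 + 0.048044 = 0.533475
Of this, 0.048044 comes from 0.960878·0.05 (the genuine card theft=true cases).
Hence the posterior is 0.048044/0.533475 ≈ 0.090.
This is intercausal reasoning (explaining away): once cardholder travelling abroad accounts for the fraud alert, genuine card theft becomes less likely.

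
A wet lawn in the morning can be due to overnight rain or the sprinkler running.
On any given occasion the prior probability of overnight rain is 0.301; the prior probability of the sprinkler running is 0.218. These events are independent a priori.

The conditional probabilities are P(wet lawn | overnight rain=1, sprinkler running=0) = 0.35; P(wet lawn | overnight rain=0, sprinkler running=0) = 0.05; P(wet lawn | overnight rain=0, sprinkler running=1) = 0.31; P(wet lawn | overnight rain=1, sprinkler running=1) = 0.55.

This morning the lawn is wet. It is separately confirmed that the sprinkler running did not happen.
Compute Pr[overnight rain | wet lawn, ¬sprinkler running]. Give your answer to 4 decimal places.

By total probability over both values of overnight rain:
  P(wet lawn | ¬sprinkler running) = 0.05·0.699 + 0.35·0.301
        = 0.034950 + 0.105350 = 0.140300
The terms with overnight rain present sum to 0.105350, so
  P(overnight rain | wet lawn, ¬sprinkler running) = 0.105350 / 0.140300 ≈ 0.7509

Pr[overnight rain | wet lawn, ¬sprinkler running] ≈ 0.7509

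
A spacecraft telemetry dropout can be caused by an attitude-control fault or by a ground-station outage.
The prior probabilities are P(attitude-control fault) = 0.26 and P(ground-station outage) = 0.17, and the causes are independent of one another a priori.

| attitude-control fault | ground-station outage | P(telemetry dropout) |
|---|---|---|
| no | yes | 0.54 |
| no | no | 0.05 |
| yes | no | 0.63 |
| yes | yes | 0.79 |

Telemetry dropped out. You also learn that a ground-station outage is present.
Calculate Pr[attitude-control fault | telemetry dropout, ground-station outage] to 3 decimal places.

Pr[attitude-control fault | telemetry dropout, ground-station outage] ≈ 0.340

Sum P(telemetry dropout|·) weighted by the priors over both values of attitude-control fault:
  P(telemetry dropout | ground-station outage) = 0.54*0.74 + 0.79*0.26
        = 0.399600 + 0.205400 = 0.605000
Configurations with attitude-control fault contribute 0.205400, so
  P(attitude-control fault | telemetry dropout, ground-station outage) = 0.205400 / 0.605000 ≈ 0.340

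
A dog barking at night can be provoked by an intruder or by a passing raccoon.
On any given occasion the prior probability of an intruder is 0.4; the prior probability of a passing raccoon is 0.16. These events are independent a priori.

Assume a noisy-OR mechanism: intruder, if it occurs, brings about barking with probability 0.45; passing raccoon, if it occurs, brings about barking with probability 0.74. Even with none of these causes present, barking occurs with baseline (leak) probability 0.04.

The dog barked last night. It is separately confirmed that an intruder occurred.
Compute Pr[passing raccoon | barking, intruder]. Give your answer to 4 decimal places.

Pr[passing raccoon | barking, intruder] ≈ 0.2582

Under noisy-OR, P(barking | causes) = 1 − (1−0.04)·∏(1−qᵢ) over the active causes.
P(barking | intruder) = 0.472*0.84 + 0.86272*0.16 = 0.396480 + 0.138035 = 0.534515
Restricting to configurations with passing raccoon present: 0.86272*0.16 = 0.138035.
P(passing raccoon | barking, intruder) = 0.138035 / 0.534515 ≈ 0.2582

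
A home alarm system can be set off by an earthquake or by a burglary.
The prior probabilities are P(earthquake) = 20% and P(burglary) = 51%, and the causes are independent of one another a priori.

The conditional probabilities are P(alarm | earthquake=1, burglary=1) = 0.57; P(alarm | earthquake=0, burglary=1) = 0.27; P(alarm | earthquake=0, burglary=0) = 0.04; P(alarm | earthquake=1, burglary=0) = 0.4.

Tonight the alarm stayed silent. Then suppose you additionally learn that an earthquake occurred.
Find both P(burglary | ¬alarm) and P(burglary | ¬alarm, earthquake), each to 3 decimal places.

P(¬alarm) = 0.96*0.8*0.49 + 0.73*0.8*0.51 + 0.6*0.2*0.49 + 0.43*0.2*0.51 = 0.376320 + 0.297840 + 0.058800 + 0.043860 = 0.776820
The burglary-present share is 0.297840 + 0.043860 = 0.341700.
So P(burglary | ¬alarm) = 0.341700/0.776820 ≈ 0.440.

Now condition on the additional information:
P(¬alarm | earthquake) = 0.6×0.49 + 0.43×0.51 = 0.294000 + 0.219300 = 0.513300
Restricting to configurations with burglary present: 0.43×0.51 = 0.219300.
Hence the posterior is 0.219300/0.513300 ≈ 0.427.

P(burglary | ¬alarm) ≈ 0.440; P(burglary | ¬alarm, earthquake) ≈ 0.427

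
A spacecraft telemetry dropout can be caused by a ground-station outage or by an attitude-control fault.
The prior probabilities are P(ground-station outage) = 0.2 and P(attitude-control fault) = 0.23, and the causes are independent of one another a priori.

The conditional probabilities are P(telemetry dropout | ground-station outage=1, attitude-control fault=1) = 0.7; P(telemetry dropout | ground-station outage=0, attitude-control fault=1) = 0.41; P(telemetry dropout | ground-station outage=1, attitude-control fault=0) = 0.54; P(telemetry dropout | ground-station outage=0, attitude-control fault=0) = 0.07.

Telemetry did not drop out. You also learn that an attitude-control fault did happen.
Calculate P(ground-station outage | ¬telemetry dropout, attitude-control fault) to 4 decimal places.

P(¬telemetry dropout | attitude-control fault) = 0.59×0.8 + 0.3×0.2 = 0.472000 + 0.060000 = 0.532000
The ground-station outage-present share is 0.3×0.2 = 0.060000.
P(ground-station outage | ¬telemetry dropout, attitude-control fault) = 0.060000 / 0.532000 ≈ 0.1128

P(ground-station outage | ¬telemetry dropout, attitude-control fault) ≈ 0.1128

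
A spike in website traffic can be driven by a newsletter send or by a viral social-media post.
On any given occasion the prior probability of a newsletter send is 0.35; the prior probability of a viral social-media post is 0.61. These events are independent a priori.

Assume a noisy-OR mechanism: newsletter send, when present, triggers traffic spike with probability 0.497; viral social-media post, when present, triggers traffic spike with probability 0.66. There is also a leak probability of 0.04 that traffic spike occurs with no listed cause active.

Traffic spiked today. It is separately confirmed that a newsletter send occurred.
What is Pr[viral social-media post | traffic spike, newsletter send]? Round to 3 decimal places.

Under noisy-OR, P(traffic spike | causes) = 1 − (1−0.04)·∏(1−qᵢ) over the active causes.
P(traffic spike | newsletter send) = 0.51712×0.39 + 0.835821×0.61 = 0.201677 + 0.509851 = 0.711528
Of this, 0.509851 comes from 0.835821×0.61 (the viral social-media post=true cases).
P(viral social-media post | traffic spike, newsletter send) = 0.509851 / 0.711528 ≈ 0.717

Pr[viral social-media post | traffic spike, newsletter send] ≈ 0.717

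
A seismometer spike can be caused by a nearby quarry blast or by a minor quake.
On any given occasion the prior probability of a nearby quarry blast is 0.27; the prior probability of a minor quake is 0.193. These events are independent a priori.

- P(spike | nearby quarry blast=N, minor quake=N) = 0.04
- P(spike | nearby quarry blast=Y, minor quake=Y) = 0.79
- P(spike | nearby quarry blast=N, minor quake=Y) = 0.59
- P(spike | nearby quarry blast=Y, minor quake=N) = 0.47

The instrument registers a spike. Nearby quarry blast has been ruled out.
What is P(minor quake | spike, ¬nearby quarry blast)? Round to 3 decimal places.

P(minor quake | spike, ¬nearby quarry blast) ≈ 0.779

Enumerate both values of minor quake and weight by the priors:
  P(spike | ¬nearby quarry blast) = 0.04·0.807 + 0.59·0.193
        = 0.032280 + 0.113870 = 0.146150
The terms with minor quake present sum to 0.113870, so
  P(minor quake | spike, ¬nearby quarry blast) = 0.113870 / 0.146150 ≈ 0.779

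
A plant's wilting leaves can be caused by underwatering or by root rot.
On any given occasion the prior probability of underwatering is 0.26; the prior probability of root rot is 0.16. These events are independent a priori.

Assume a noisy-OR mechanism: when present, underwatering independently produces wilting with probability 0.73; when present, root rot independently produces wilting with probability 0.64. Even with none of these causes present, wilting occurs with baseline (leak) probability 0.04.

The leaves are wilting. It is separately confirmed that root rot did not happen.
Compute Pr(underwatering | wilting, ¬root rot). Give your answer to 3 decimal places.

Pr(underwatering | wilting, ¬root rot) ≈ 0.867

Under noisy-OR, P(wilting | causes) = 1 − (1−0.04)·∏(1−qᵢ) over the active causes.
Numerator (weight on configurations with underwatering): 0.7408*0.26 = 0.192608
The normalizing constant is 0.04*0.74 + 0.7408*0.26 = 0.222208
Posterior = 0.192608 / 0.222208 ≈ 0.867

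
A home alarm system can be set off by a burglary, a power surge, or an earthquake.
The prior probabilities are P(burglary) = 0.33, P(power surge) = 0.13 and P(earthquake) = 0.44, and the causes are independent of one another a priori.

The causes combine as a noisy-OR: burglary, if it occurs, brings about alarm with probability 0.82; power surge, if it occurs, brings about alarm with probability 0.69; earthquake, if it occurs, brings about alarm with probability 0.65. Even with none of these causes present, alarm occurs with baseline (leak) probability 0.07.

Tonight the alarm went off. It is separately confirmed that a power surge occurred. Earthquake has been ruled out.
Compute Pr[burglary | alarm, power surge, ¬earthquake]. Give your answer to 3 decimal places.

Pr[burglary | alarm, power surge, ¬earthquake] ≈ 0.396

Under noisy-OR, P(alarm | causes) = 1 − (1−0.07)·∏(1−qᵢ) over the active causes.
P(alarm | power surge, ¬earthquake) = 0.7117·0.67 + 0.948106·0.33 = 0.476839 + 0.312875 = 0.789714
The burglary-present share is 0.948106·0.33 = 0.312875.
P(burglary | alarm, power surge, ¬earthquake) = 0.312875 / 0.789714 ≈ 0.396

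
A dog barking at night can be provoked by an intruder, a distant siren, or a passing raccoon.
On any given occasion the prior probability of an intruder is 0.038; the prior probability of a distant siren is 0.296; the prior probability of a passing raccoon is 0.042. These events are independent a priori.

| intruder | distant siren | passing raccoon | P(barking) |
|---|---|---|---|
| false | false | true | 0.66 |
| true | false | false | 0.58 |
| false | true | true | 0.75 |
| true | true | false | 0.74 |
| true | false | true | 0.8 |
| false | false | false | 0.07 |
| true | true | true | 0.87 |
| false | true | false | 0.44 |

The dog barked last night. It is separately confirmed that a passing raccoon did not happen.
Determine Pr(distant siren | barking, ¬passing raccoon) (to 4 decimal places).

P(barking | ¬passing raccoon) = 0.07×0.962×0.704 + 0.44×0.962×0.296 + 0.58×0.038×0.704 + 0.74×0.038×0.296 = 0.047407 + 0.125291 + 0.015516 + 0.008324 = 0.196538
The distant siren-present share is 0.125291 + 0.008324 = 0.133615.
So P(distant siren | barking, ¬passing raccoon) = 0.133615/0.196538 ≈ 0.6798.

Pr(distant siren | barking, ¬passing raccoon) ≈ 0.6798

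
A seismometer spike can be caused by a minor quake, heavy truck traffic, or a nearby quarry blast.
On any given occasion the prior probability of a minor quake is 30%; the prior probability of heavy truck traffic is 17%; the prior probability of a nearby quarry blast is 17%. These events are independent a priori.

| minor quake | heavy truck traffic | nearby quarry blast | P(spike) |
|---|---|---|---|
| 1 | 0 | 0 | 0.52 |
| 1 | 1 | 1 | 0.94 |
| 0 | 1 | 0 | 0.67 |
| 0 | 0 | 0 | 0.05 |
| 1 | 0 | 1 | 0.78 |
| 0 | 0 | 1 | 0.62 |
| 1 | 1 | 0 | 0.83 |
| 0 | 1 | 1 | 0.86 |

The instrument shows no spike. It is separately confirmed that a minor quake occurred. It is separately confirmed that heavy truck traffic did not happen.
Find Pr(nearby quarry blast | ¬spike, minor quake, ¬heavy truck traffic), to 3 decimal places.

Enumerate both values of nearby quarry blast and weight by the priors:
  P(¬spike | minor quake, ¬heavy truck traffic) = 0.48*0.83 + 0.22*0.17
        = 0.398400 + 0.037400 = 0.435800
Keeping only the nearby quarry blast-present terms gives 0.037400, so
  P(nearby quarry blast | ¬spike, minor quake, ¬heavy truck traffic) = 0.037400 / 0.435800 ≈ 0.086

Pr(nearby quarry blast | ¬spike, minor quake, ¬heavy truck traffic) ≈ 0.086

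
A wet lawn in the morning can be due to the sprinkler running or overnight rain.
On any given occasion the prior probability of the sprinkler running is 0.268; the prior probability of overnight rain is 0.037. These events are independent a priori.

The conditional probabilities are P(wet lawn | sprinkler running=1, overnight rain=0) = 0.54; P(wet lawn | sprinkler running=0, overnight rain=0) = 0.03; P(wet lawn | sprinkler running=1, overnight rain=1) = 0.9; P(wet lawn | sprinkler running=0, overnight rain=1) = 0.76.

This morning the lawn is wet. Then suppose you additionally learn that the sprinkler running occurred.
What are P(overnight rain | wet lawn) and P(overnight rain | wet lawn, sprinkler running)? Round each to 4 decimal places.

Weight on overnight rain=true, given the evidence: 0.020584 + 0.008924 = 0.029508
The normalizing constant is 0.03*0.732*0.963 + 0.76*0.732*0.037 + 0.54*0.268*0.963 + 0.9*0.268*0.037 = 0.190020
Posterior = 0.029508 / 0.190020 ≈ 0.1553

Now also conditioning on sprinkler running=true:
For the numerator, keep only overnight rain=true terms: 0.9·0.037 = 0.033300
Normalizer over all consistent configurations: 0.54·0.963 + 0.9·0.037 = 0.553320
P(overnight rain | wet lawn, sprinkler running) = 0.033300/0.553320 ≈ 0.0602
The drop from 0.1553 to 0.0602 is the explaining-away (discounting) effect.

P(overnight rain | wet lawn) ≈ 0.1553; P(overnight rain | wet lawn, sprinkler running) ≈ 0.0602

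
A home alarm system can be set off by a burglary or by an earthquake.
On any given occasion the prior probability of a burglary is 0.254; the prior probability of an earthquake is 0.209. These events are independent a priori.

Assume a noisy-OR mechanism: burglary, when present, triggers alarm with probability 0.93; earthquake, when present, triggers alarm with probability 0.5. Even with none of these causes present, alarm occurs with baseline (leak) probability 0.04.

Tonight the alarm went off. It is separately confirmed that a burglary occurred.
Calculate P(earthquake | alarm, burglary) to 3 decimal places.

P(earthquake | alarm, burglary) ≈ 0.215

Under noisy-OR, P(alarm | causes) = 1 − (1−0.04)·∏(1−qᵢ) over the active causes.
Numerator (weight on configurations with earthquake): 0.9664×0.209 = 0.201978
Denominator P(alarm | burglary): 0.9328×0.791 + 0.9664×0.209 = 0.939823
Posterior = 0.201978 / 0.939823 ≈ 0.215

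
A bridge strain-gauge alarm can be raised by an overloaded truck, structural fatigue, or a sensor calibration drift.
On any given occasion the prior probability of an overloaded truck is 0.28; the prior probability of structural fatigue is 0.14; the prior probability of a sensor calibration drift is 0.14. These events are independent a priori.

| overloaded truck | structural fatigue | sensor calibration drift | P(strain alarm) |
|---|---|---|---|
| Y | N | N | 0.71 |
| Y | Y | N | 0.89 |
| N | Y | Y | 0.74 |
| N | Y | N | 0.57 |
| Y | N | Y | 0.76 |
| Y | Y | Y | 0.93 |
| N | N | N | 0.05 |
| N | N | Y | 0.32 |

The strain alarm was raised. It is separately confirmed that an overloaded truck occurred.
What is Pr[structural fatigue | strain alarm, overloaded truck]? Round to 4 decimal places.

Weight on structural fatigue=true, given the evidence: 0.107156 + 0.018228 = 0.125384
The normalizing constant is 0.71×0.86×0.86 + 0.76×0.86×0.14 + 0.89×0.14×0.86 + 0.93×0.14×0.14 = 0.742004
Posterior = 0.125384 / 0.742004 ≈ 0.1690

Pr[structural fatigue | strain alarm, overloaded truck] ≈ 0.1690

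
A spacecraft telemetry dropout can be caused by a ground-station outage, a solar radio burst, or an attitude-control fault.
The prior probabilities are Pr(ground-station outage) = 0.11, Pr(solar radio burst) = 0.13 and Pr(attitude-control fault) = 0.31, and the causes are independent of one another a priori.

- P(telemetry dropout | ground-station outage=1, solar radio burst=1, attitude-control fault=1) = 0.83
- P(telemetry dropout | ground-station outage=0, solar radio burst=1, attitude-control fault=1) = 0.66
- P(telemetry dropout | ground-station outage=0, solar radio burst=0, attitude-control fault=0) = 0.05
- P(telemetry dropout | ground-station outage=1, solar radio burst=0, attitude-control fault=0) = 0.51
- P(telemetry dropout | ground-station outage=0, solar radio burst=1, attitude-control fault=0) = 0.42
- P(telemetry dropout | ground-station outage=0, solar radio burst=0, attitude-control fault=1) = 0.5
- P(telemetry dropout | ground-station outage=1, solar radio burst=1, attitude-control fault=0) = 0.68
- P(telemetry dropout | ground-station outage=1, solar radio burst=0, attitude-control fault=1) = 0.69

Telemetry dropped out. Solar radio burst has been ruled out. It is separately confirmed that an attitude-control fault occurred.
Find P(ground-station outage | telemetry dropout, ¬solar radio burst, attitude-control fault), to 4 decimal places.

P(telemetry dropout | ¬solar radio burst, attitude-control fault) = 0.5×0.89 + 0.69×0.11 = 0.445000 + 0.075900 = 0.520900
The ground-station outage-present share is 0.69×0.11 = 0.075900.
Hence the posterior is 0.075900/0.520900 ≈ 0.1457.

P(ground-station outage | telemetry dropout, ¬solar radio burst, attitude-control fault) ≈ 0.1457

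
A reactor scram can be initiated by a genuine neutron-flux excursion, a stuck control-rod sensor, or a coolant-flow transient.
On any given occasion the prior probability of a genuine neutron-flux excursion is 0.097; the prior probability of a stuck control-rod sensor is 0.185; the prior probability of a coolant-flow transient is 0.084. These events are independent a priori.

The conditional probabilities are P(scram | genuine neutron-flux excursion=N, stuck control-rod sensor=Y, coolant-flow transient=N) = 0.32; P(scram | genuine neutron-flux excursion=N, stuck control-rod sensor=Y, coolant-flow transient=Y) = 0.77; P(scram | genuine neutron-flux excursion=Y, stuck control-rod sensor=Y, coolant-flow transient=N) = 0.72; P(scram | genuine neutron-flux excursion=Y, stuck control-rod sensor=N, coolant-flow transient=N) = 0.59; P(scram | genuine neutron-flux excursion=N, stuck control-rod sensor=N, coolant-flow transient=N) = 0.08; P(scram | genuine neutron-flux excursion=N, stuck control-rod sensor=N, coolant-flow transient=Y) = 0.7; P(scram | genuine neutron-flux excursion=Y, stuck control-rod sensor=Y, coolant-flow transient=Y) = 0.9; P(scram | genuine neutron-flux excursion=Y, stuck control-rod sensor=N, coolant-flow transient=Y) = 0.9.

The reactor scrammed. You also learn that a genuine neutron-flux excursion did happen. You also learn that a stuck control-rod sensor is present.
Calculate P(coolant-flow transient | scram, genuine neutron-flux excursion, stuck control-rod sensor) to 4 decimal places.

By total probability over both values of coolant-flow transient:
  P(scram | genuine neutron-flux excursion, stuck control-rod sensor) = 0.72×0.916 + 0.9×0.084
        = 0.659520 + 0.075600 = 0.735120
The terms with coolant-flow transient present sum to 0.075600, so
  P(coolant-flow transient | scram, genuine neutron-flux excursion, stuck control-rod sensor) = 0.075600 / 0.735120 ≈ 0.1028

P(coolant-flow transient | scram, genuine neutron-flux excursion, stuck control-rod sensor) ≈ 0.1028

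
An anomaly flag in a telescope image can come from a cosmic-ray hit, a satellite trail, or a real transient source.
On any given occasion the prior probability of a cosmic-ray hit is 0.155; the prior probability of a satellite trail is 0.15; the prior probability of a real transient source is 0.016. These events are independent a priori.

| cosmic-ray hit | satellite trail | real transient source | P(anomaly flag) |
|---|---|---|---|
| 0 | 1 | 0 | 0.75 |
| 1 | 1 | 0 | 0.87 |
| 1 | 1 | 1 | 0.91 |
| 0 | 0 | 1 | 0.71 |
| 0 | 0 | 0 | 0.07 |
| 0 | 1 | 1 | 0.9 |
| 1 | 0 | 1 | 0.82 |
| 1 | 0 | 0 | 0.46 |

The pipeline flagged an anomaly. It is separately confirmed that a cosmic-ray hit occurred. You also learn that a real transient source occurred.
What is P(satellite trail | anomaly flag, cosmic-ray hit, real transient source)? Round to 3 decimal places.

P(satellite trail | anomaly flag, cosmic-ray hit, real transient source) ≈ 0.164

Sum P(anomaly flag|·) weighted by the priors over both values of satellite trail:
  P(anomaly flag | cosmic-ray hit, real transient source) = 0.82*0.85 + 0.91*0.15
        = 0.697000 + 0.136500 = 0.833500
Keeping only the satellite trail-present terms gives 0.136500, so
  P(satellite trail | anomaly flag, cosmic-ray hit, real transient source) = 0.136500 / 0.833500 ≈ 0.164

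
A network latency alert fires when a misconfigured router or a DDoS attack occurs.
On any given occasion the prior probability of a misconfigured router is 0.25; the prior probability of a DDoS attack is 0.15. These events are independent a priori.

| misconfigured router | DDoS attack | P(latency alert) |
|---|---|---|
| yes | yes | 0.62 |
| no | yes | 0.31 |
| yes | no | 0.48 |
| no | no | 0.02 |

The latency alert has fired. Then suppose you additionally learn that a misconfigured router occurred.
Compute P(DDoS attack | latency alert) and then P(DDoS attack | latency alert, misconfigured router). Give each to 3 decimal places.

P(DDoS attack | latency alert) ≈ 0.336; P(DDoS attack | latency alert, misconfigured router) ≈ 0.186

P(latency alert) = 0.02×0.75×0.85 + 0.31×0.75×0.15 + 0.48×0.25×0.85 + 0.62×0.25×0.15 = 0.012750 + 0.034875 + 0.102000 + 0.023250 = 0.172875
Of this, 0.058125 comes from 0.034875 + 0.023250 (the DDoS attack=true cases).
P(DDoS attack | latency alert) = 0.058125 / 0.172875 ≈ 0.336

Now also conditioning on misconfigured router=true:
P(latency alert | misconfigured router) = 0.48×0.85 + 0.62×0.15 = 0.408000 + 0.093000 = 0.501000
Restricting to configurations with DDoS attack present: 0.62×0.15 = 0.093000.
So P(DDoS attack | latency alert, misconfigured router) = 0.093000/0.501000 ≈ 0.186.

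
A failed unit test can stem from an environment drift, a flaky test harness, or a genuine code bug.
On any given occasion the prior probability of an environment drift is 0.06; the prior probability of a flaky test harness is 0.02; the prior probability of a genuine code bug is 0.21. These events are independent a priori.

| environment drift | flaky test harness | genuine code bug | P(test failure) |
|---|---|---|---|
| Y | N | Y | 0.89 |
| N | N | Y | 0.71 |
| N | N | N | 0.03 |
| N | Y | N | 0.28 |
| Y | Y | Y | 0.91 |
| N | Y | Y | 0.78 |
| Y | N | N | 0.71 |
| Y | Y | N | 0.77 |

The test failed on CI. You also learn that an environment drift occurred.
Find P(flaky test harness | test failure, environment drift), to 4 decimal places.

P(flaky test harness | test failure, environment drift) ≈ 0.0214

For the numerator, keep only flaky test harness=true terms: 0.012166 + 0.003822 = 0.015988
Normalizer over all consistent configurations: 0.71×0.98×0.79 + 0.89×0.98×0.21 + 0.77×0.02×0.79 + 0.91×0.02×0.21 = 0.748832
Posterior = 0.015988 / 0.748832 ≈ 0.0214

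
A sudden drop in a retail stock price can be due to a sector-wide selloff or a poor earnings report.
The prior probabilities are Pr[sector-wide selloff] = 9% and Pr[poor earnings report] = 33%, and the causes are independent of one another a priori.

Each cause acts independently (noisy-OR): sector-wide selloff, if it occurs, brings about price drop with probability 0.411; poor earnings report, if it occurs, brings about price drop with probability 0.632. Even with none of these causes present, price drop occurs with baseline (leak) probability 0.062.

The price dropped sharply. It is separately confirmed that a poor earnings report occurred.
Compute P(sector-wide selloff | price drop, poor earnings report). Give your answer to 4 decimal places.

Under noisy-OR, P(price drop | causes) = 1 − (1−0.062)·∏(1−qᵢ) over the active causes.
For the numerator, keep only sector-wide selloff=true terms: 0.796687×0.09 = 0.071702
The normalizing constant is 0.654816×0.91 + 0.796687×0.09 = 0.667585
P(sector-wide selloff | price drop, poor earnings report) = 0.071702/0.667585 ≈ 0.1074

P(sector-wide selloff | price drop, poor earnings report) ≈ 0.1074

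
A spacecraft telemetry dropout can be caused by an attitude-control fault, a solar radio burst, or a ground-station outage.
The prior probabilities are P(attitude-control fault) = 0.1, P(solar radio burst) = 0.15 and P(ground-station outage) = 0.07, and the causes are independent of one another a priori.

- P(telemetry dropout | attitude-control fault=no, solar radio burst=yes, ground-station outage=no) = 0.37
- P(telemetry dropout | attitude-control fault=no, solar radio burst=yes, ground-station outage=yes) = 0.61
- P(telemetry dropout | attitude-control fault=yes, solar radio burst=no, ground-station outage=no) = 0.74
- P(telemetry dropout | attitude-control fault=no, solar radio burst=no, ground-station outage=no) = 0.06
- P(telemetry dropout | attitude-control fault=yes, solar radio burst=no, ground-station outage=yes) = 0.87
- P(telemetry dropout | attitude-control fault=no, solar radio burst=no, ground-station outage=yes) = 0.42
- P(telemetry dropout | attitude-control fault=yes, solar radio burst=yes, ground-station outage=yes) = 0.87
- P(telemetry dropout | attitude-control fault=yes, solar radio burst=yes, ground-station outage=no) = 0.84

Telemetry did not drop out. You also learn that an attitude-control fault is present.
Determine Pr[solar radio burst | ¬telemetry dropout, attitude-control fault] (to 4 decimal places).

For the numerator, keep only solar radio burst=true terms: 0.022320 + 0.001365 = 0.023685
Denominator P(¬telemetry dropout | attitude-control fault): 0.26×0.85×0.93 + 0.13×0.85×0.07 + 0.16×0.15×0.93 + 0.13×0.15×0.07 = 0.236950
P(solar radio burst | ¬telemetry dropout, attitude-control fault) = 0.023685/0.236950 ≈ 0.1000

Pr[solar radio burst | ¬telemetry dropout, attitude-control fault] ≈ 0.1000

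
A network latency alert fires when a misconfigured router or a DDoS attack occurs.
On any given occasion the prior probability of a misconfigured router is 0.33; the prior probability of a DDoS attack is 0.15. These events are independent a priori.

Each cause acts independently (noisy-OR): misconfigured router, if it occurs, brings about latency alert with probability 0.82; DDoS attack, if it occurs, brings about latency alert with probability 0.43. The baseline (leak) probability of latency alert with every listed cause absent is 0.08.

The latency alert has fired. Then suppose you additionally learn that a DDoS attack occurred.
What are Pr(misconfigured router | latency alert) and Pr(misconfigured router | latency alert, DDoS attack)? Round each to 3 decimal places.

Pr(misconfigured router | latency alert) ≈ 0.749; Pr(misconfigured router | latency alert, DDoS attack) ≈ 0.484

Under noisy-OR, P(latency alert | causes) = 1 − (1−0.08)·∏(1−qᵢ) over the active causes.
Weight on misconfigured router=true, given the evidence: 0.234049 + 0.044828 = 0.278877
Normalizer over all consistent configurations: 0.08×0.67×0.85 + 0.4756×0.67×0.15 + 0.8344×0.33×0.85 + 0.905608×0.33×0.15 = 0.372235
Posterior = 0.278877 / 0.372235 ≈ 0.749

Now condition on the additional information:
Numerator (weight on configurations with misconfigured router): 0.905608*0.33 = 0.298851
The normalizing constant is 0.4756*0.67 + 0.905608*0.33 = 0.617503
P(misconfigured router | latency alert, DDoS attack) = 0.298851/0.617503 ≈ 0.484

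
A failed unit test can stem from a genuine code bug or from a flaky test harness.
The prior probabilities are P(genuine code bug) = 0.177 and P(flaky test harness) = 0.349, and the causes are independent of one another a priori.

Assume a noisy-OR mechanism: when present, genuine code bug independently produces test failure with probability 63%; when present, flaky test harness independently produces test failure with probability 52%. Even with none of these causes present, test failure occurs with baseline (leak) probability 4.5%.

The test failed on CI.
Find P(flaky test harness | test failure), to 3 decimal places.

P(flaky test harness | test failure) ≈ 0.677

Under noisy-OR, P(test failure | causes) = 1 − (1−0.045)·∏(1−qᵢ) over the active causes.
Sum P(test failure|·) weighted by the priors over the 4 (genuine code bug, flaky test harness) configurations:
  P(test failure) = 0.045×0.823×0.651 + 0.5416×0.823×0.349 + 0.64665×0.177×0.651 + 0.830392×0.177×0.349
        = 0.024110 + 0.155562 + 0.074512 + 0.051296 = 0.305480
The terms with flaky test harness present sum to 0.206858, so
  P(flaky test harness | test failure) = 0.206858 / 0.305480 ≈ 0.677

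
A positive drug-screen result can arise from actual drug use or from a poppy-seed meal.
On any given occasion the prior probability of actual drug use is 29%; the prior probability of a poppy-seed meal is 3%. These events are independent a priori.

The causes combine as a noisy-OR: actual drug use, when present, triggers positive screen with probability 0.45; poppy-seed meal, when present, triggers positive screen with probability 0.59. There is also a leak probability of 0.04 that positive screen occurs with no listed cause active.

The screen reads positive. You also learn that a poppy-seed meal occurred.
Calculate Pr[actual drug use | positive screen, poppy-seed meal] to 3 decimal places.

Under noisy-OR, P(positive screen | causes) = 1 − (1−0.04)·∏(1−qᵢ) over the active causes.
Enumerate both values of actual drug use and weight by the priors:
  P(positive screen | poppy-seed meal) = 0.6064*0.71 + 0.78352*0.29
        = 0.430544 + 0.227221 = 0.657765
Keeping only the actual drug use-present terms gives 0.227221, so
  P(actual drug use | positive screen, poppy-seed meal) = 0.227221 / 0.657765 ≈ 0.345

Pr[actual drug use | positive screen, poppy-seed meal] ≈ 0.345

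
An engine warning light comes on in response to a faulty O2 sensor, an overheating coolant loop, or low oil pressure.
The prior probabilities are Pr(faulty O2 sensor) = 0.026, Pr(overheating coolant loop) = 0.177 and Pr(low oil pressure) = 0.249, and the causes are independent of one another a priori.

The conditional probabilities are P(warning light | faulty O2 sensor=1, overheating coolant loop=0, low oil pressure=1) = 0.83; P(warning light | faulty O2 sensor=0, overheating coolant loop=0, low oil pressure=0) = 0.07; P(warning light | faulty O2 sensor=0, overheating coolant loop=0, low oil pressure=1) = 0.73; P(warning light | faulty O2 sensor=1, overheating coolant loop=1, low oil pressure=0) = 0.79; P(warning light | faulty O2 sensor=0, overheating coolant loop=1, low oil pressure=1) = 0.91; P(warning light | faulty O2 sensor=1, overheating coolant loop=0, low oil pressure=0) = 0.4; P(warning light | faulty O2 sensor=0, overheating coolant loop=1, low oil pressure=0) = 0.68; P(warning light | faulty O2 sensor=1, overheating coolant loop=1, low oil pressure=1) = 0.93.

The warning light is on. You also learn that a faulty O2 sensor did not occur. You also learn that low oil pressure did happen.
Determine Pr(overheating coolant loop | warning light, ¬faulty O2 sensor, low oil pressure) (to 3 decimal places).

Pr(overheating coolant loop | warning light, ¬faulty O2 sensor, low oil pressure) ≈ 0.211

Numerator (weight on configurations with overheating coolant loop): 0.91*0.177 = 0.161070
The normalizing constant is 0.73*0.823 + 0.91*0.177 = 0.761860
Posterior = 0.161070 / 0.761860 ≈ 0.211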